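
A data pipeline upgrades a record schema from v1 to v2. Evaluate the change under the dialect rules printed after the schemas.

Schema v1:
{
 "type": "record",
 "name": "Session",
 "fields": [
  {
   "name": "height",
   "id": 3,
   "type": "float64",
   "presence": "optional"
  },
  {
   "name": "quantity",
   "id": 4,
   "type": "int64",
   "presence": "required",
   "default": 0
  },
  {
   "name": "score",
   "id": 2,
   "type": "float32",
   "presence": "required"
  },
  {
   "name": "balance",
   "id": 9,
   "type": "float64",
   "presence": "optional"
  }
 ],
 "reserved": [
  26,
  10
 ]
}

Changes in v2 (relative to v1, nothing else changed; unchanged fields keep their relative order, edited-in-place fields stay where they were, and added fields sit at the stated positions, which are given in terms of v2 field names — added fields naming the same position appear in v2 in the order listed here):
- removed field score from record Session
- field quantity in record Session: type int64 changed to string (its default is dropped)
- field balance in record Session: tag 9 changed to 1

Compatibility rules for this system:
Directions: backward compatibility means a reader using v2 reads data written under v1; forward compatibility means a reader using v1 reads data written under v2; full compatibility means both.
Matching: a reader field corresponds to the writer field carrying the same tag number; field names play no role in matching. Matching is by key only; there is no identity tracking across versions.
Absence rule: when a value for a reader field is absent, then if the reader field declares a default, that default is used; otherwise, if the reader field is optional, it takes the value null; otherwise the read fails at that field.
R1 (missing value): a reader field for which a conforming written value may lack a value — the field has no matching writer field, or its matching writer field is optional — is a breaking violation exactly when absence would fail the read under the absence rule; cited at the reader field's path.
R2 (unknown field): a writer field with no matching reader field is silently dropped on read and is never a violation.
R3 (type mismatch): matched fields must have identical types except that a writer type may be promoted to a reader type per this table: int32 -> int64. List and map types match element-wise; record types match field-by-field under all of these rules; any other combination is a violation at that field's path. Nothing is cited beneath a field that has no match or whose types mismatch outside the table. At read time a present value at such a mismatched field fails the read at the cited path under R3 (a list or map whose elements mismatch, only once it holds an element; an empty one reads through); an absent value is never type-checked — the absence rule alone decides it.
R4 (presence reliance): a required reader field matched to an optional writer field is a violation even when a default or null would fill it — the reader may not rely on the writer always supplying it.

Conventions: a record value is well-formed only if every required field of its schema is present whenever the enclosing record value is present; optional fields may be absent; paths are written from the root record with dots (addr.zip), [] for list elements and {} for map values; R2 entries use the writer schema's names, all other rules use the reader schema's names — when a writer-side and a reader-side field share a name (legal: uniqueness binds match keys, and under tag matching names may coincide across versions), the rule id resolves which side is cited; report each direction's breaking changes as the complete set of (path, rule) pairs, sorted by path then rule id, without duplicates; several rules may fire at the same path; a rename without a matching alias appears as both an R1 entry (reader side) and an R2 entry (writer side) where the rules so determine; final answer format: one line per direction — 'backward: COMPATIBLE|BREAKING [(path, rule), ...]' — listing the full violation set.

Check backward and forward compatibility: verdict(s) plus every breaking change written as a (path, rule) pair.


each type pair in Session: writer, then reader
checking backward for Session: reader v2 against writer v1:
  height: paired with writer height (float64 -> float64; writer optional)
  quantity: paired with writer quantity (int64 -> string; writer required)
  balance: no writer match
  writer score: unknown to reader
  writer balance: unknown to reader
  breaking: (quantity, R3)
  => 1 violation(s): backward is BREAKING for Session
checking forward for Session: reader v1 against writer v2:
  height: paired with writer height (float64 -> float64; writer optional)
  quantity: paired with writer quantity (string -> int64; writer required)
  score: no writer match
  balance: no writer match
  writer balance: unknown to reader
  breaking: (quantity, R3)
  breaking: (score, R1)
  => 2 violation(s): forward is BREAKING for Session

backward: BREAKING [(quantity, R3)]; forward: BREAKING [(quantity, R3), (score, R1)]


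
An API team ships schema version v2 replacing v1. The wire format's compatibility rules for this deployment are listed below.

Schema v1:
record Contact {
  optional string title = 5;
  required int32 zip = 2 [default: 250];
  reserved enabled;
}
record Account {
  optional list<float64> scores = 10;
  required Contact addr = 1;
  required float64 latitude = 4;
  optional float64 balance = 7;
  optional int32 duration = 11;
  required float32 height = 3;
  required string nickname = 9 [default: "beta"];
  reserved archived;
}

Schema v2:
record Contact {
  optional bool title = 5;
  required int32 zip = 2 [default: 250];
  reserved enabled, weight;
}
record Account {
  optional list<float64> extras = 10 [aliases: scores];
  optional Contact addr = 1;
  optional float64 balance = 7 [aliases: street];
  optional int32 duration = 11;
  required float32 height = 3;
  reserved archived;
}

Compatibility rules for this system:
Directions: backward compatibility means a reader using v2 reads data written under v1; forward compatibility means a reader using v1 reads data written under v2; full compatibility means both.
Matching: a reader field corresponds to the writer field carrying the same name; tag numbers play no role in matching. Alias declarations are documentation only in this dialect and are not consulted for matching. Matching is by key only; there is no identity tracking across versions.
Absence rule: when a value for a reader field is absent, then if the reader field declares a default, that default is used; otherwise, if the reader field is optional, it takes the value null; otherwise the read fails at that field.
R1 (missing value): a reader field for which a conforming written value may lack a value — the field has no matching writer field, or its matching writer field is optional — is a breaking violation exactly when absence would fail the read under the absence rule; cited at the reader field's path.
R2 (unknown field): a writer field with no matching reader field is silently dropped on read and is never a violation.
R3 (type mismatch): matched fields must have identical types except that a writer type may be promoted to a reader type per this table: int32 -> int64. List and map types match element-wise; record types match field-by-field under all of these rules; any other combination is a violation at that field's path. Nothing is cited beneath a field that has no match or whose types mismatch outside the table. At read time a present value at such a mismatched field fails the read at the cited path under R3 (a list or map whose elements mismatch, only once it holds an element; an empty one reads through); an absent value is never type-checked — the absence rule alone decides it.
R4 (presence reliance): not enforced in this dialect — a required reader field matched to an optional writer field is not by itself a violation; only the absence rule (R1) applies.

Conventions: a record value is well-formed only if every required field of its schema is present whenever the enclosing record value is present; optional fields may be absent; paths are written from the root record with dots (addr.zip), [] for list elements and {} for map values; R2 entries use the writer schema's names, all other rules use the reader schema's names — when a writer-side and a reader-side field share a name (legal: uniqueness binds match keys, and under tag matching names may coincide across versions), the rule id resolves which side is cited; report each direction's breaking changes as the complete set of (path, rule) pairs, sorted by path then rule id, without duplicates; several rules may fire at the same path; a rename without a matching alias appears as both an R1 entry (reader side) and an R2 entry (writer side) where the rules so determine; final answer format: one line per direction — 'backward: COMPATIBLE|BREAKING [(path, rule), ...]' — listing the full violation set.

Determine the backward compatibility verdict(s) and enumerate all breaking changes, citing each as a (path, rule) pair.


backward: BREAKING [(addr.title, R3)]

in Account below, arrows point writer -> reader
backward on Account — v2 reading data written by v1:
  no writer field matches reader extras
  writer required, Contact -> Contact: reader addr maps from writer addr
  writer optional, float64 -> float64: reader balance maps from writer balance
  writer optional, int32 -> int32: reader duration maps from writer duration
  writer required, float32 -> float32: reader height maps from writer height
  writer scores: unknown to reader
  writer latitude: unknown to reader
  writer nickname: unknown to reader
  writer optional, string -> bool: reader addr.title maps from writer addr.title
  writer required, int32 -> int32: reader addr.zip maps from writer addr.zip
  breaking: (addr.title, R3)
  => 1 violation(s): backward is BREAKING for Account
the rest of the Account diff is inert for this question:
  removed field latitude from record Account -> fires only in the forward direction of Account, which is not asked here
  removed field nickname from record Account -> inert for the asked Account verdict: nothing fires
  field addr in record Account: required changed to optional -> fires only in the forward direction of Account, which is not asked here
  renamed field scores to extras in record Account (alias scores declared on the renamed field) -> inert for the asked Account verdict: nothing fires


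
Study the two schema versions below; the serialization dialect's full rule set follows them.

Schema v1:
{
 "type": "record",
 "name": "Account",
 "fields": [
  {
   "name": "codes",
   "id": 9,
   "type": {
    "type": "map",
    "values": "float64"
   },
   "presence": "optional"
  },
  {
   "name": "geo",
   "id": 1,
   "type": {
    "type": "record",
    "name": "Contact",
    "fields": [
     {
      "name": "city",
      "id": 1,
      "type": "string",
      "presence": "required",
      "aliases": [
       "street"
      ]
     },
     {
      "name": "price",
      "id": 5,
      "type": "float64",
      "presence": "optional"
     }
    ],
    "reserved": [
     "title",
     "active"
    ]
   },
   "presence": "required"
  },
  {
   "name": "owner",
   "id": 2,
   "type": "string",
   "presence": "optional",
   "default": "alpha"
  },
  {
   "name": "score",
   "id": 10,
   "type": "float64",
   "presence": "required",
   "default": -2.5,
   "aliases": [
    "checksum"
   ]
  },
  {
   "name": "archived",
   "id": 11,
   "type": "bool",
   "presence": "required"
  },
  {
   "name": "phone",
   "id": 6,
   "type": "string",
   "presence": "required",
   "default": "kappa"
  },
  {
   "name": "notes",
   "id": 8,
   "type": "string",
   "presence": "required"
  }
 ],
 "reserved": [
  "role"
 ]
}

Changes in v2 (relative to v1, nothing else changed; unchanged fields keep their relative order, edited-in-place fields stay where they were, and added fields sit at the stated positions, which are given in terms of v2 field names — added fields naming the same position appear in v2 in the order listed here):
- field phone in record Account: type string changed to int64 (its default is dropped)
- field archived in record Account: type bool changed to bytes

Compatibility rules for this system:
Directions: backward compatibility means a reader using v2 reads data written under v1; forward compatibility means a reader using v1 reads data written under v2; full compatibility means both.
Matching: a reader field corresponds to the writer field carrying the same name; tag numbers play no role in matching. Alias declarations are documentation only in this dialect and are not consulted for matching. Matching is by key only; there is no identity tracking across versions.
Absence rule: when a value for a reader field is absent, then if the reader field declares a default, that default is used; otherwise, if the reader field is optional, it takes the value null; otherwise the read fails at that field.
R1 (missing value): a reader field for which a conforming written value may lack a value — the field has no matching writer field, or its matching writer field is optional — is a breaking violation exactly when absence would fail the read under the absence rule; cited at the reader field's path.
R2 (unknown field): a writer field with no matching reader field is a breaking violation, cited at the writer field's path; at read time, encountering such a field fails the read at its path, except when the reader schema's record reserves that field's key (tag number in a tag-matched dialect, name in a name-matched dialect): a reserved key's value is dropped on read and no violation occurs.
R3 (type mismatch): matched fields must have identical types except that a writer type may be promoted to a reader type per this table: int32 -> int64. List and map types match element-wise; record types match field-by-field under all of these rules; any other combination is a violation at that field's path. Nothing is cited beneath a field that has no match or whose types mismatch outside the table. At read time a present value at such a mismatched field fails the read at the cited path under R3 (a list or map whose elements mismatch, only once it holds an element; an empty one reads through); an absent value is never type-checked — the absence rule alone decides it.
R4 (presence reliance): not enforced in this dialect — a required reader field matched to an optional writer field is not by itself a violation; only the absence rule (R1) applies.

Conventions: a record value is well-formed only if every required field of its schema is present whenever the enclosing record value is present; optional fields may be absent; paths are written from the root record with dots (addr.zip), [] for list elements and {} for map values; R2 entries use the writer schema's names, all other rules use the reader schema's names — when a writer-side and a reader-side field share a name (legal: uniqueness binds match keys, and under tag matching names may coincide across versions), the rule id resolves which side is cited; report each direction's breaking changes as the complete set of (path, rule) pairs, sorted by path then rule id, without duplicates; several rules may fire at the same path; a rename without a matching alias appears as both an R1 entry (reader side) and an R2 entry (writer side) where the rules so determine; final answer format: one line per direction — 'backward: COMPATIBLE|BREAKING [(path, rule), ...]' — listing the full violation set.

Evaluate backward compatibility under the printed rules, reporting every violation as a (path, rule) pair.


the writer's type comes first in each Account pair
backward on Account — v2 reading data written by v1:
  codes: paired with writer codes (map<string, float64> -> map<string, float64>; writer optional)
  geo: paired with writer geo (Contact -> Contact; writer required)
  owner: paired with writer owner (string -> string; writer optional)
  score: paired with writer score (float64 -> float64; writer required)
  archived: paired with writer archived (bool -> bytes; writer required)
  phone: paired with writer phone (string -> int64; writer required)
  notes: paired with writer notes (string -> string; writer required)
  geo.city: paired with writer geo.city (string -> string; writer required)
  geo.price: paired with writer geo.price (float64 -> float64; writer optional)
  rule R3 violated at archived
  rule R3 violated at phone
  => backward: BREAKING (2)

backward: BREAKING [(archived, R3), (phone, R3)]


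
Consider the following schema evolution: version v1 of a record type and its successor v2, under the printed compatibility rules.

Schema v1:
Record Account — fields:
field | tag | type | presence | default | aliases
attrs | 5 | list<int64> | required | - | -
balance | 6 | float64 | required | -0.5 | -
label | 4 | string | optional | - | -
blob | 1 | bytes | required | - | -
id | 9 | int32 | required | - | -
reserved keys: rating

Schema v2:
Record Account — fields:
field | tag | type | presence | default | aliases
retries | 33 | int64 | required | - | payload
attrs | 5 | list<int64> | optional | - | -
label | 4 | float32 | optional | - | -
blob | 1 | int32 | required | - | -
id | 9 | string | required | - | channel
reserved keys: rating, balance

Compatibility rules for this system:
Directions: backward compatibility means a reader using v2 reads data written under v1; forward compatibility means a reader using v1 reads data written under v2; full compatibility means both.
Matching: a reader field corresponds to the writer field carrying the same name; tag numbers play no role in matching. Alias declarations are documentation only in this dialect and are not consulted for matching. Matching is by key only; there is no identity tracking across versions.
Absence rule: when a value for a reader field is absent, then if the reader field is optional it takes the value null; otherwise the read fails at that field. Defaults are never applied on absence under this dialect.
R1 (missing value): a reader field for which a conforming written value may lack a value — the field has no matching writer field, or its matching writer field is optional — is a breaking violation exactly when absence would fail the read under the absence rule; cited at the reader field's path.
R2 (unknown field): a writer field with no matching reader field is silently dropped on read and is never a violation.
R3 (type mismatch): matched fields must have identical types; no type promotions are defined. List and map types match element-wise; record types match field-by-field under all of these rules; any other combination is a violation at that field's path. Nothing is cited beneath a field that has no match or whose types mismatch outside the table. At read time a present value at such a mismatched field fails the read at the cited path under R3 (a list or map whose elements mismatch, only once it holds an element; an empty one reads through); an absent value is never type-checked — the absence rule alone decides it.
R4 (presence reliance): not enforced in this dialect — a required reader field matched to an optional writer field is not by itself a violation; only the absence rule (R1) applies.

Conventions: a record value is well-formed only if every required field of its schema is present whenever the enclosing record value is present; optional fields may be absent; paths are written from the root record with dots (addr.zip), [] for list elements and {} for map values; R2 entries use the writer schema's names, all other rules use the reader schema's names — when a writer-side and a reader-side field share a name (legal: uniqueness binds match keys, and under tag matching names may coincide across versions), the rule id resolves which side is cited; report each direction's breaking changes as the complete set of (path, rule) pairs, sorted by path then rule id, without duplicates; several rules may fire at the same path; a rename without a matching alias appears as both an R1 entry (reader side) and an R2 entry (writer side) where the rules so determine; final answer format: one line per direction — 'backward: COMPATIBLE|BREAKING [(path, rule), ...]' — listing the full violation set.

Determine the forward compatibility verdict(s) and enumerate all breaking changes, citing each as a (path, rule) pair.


forward: BREAKING [(attrs, R1), (balance, R1), (blob, R3), (id, R3), (label, R3)]

each type pair in Account: writer, then reader
forward analysis of Account with v1 as reader and v2 as writer:
  writer optional, list<int64> -> list<int64>: reader attrs maps from writer attrs
  balance has no writer counterpart
  writer optional, float32 -> string: reader label maps from writer label
  writer required, int32 -> bytes: reader blob maps from writer blob
  writer required, string -> int32: reader id maps from writer id
  retries (writer side), unknown to reader
  R1 fires at attrs
  R1 fires at balance
  R3 fires at blob
  R3 fires at id
  R3 fires at label
  => 5 violation(s): forward is BREAKING for Account
ruling out the remaining Account differences:
  added field retries to record Account: required int64, tag 33 (in v2 it sits immediately before attrs) -> fires only in the backward direction of Account, which is not asked here


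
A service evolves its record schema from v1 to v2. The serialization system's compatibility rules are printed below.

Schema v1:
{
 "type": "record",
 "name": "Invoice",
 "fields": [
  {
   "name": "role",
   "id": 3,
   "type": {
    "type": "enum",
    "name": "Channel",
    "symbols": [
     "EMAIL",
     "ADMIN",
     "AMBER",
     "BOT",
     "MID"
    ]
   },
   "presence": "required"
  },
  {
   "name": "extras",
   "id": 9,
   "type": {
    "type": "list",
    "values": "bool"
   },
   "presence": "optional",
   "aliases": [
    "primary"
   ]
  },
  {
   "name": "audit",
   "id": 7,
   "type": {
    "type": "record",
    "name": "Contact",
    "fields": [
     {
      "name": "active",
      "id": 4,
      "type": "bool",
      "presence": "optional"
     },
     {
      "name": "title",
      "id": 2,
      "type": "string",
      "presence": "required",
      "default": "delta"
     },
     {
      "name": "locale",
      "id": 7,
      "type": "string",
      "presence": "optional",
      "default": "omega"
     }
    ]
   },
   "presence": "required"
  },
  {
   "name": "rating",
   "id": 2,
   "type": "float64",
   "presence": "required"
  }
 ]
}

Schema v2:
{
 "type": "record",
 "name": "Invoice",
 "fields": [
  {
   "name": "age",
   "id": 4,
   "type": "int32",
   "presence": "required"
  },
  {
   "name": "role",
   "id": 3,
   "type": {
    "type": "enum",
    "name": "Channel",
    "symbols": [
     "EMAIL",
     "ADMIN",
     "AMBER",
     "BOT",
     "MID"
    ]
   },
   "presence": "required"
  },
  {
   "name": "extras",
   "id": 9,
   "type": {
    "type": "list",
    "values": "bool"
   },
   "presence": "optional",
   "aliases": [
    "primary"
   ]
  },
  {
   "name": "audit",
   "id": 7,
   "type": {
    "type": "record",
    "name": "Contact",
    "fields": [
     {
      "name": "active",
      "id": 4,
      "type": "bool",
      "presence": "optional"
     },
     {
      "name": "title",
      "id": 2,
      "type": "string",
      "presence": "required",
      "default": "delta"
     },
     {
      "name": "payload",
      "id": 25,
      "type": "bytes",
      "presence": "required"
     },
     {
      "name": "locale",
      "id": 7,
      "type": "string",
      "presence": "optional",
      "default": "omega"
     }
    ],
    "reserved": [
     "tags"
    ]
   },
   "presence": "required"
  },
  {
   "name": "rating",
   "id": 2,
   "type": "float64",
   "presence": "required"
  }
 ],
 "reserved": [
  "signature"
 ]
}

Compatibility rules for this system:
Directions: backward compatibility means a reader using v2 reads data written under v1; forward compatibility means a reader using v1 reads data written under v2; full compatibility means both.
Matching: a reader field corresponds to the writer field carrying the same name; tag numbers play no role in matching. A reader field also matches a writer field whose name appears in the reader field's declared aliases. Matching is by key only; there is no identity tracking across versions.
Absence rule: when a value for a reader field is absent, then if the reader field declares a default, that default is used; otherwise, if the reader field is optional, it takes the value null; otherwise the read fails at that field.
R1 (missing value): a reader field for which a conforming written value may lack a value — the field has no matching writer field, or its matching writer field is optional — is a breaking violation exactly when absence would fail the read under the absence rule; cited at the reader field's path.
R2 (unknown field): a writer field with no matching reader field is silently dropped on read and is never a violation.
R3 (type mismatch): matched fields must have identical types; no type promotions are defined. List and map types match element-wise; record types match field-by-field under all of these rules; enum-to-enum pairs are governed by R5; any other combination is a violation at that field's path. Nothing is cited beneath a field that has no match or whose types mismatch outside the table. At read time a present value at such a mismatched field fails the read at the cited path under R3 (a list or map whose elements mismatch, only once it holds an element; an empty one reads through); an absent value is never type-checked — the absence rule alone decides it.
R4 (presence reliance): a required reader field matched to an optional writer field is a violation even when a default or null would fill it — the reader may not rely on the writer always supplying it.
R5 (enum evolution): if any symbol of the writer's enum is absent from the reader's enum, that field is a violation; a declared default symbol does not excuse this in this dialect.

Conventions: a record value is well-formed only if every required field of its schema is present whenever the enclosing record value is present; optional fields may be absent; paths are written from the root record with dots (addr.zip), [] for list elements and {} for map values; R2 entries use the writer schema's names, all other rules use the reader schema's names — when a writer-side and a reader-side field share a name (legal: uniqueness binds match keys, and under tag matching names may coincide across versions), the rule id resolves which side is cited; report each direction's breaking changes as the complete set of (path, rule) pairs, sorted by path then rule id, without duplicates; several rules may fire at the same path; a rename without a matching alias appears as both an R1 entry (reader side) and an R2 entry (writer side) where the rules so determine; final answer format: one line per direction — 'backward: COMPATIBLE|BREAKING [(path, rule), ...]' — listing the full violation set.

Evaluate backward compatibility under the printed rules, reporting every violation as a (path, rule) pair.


in Invoice below, arrows point writer -> reader
backward for Invoice (reader v2, writer v1):
  age: no writer-side match
  role: paired with writer role (Channel -> Channel; writer required)
  extras: paired with writer extras (list<bool> -> list<bool>; writer optional)
  audit: paired with writer audit (Contact -> Contact; writer required)
  rating: paired with writer rating (float64 -> float64; writer required)
  audit.active: paired with writer audit.active (bool -> bool; writer optional)
  audit.title: paired with writer audit.title (string -> string; writer required)
  audit.payload: no writer-side match
  audit.locale: paired with writer audit.locale (string -> string; writer optional)
  breaking: (age, R1)
  breaking: (audit.payload, R1)
  => backward: BREAKING (2)

backward: BREAKING [(age, R1), (audit.payload, R1)]


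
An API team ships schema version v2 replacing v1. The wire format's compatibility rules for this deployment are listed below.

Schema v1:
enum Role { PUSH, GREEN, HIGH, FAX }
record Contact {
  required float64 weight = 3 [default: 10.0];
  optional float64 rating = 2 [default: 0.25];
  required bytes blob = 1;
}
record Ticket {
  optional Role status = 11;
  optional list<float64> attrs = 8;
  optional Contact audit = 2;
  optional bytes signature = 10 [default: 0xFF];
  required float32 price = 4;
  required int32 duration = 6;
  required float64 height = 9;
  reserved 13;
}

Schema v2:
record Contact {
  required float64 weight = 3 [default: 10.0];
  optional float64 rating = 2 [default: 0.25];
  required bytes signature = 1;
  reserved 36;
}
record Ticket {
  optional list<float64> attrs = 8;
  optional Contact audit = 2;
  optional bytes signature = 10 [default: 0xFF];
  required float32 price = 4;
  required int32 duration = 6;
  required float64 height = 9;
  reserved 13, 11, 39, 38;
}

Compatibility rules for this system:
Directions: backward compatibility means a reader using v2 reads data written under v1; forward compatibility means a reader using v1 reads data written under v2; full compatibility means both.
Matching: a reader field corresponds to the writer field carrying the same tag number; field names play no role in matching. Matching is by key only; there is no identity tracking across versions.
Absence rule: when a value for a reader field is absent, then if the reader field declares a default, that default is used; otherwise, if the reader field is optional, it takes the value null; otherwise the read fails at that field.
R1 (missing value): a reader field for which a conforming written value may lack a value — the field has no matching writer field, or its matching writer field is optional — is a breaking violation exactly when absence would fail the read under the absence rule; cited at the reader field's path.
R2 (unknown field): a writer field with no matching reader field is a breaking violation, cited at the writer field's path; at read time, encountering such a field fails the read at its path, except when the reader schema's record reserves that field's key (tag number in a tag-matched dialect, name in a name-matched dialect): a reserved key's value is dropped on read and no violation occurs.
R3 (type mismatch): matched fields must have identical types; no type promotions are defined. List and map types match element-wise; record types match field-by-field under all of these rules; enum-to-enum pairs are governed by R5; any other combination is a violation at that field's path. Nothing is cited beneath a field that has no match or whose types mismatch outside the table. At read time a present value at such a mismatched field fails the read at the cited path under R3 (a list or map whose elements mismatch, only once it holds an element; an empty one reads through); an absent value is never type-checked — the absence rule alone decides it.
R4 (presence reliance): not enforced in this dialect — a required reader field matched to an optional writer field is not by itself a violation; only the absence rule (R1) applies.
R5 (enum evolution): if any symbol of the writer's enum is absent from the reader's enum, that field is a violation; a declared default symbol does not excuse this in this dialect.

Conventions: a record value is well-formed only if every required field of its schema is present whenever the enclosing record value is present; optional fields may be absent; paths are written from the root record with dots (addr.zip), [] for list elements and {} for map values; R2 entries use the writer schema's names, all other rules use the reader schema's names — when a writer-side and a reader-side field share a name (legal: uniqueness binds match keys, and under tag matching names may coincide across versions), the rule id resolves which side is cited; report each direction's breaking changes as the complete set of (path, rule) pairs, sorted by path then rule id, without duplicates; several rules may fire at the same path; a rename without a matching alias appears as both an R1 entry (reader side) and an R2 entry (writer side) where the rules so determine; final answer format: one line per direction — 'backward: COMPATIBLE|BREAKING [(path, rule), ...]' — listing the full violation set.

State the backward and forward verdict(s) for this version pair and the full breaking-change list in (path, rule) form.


backward: COMPATIBLE []; forward: COMPATIBLE []

arrows below run writer -> reader for Ticket
backward pass over Ticket, reader schema v2, writer schema v1:
  attrs: list<float64> -> list<float64>, writer optional; from attrs
  audit: Contact -> Contact, writer optional; from audit
  signature: bytes -> bytes, writer optional; from signature
  price: float32 -> float32, writer required; from price
  duration: int32 -> int32, writer required; from duration
  height: float64 -> float64, writer required; from height
  status (writer side), unknown to reader
  audit.weight: float64 -> float64, writer required; from audit.weight
  audit.rating: float64 -> float64, writer optional; from audit.rating
  audit.signature: bytes -> bytes, writer required; from audit.blob
  => backward: COMPATIBLE
forward pass over Ticket, reader schema v1, writer schema v2:
  status: no writer-side match
  attrs: list<float64> -> list<float64>, writer optional; from attrs
  audit: Contact -> Contact, writer optional; from audit
  signature: bytes -> bytes, writer optional; from signature
  price: float32 -> float32, writer required; from price
  duration: int32 -> int32, writer required; from duration
  height: float64 -> float64, writer required; from height
  audit.weight: float64 -> float64, writer required; from audit.weight
  audit.rating: float64 -> float64, writer optional; from audit.rating
  audit.blob: bytes -> bytes, writer required; from audit.signature
  => forward: COMPATIBLE


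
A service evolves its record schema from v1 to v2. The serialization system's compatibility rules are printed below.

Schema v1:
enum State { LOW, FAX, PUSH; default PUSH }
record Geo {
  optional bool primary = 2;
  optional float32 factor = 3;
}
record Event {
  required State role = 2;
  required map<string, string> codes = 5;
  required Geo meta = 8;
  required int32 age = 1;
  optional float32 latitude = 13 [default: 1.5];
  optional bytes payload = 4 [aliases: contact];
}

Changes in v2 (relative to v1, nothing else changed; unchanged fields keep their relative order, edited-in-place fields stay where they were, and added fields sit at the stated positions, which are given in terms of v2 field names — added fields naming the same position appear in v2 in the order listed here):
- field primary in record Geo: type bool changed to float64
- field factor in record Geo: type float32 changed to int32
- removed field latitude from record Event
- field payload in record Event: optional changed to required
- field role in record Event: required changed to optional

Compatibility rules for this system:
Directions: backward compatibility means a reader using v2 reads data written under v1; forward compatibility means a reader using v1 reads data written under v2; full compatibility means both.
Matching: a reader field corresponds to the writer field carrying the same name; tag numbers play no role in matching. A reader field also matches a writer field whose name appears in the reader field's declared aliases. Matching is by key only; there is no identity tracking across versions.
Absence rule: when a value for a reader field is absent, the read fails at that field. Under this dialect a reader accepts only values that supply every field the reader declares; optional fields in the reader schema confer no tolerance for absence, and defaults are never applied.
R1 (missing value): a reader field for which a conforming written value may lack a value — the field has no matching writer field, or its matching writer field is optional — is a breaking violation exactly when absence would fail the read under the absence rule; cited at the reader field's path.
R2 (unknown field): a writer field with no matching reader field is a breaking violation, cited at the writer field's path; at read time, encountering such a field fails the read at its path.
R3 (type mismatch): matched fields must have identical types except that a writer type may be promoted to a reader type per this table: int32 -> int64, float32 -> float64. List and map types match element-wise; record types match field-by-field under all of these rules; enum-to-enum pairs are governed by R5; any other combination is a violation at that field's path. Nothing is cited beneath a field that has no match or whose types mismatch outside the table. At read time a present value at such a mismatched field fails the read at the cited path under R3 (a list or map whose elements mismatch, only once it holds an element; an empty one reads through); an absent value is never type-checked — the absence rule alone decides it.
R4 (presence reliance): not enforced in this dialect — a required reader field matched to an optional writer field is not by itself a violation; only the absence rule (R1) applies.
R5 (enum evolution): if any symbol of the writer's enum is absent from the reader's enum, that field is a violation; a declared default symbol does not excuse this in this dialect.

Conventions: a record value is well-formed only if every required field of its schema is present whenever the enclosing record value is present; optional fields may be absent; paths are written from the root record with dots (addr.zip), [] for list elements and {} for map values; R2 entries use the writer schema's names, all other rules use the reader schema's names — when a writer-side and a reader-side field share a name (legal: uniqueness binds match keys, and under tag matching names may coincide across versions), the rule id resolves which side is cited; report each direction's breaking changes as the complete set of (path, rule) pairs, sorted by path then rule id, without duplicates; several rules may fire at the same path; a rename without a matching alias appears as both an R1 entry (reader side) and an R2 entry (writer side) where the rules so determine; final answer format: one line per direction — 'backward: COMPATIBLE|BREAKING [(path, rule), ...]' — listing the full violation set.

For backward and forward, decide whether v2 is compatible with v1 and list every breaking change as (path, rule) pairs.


the writer's type comes first in each Event pair
backward analysis of Event with v2 as reader and v1 as writer:
  role: paired with writer role (State -> State; writer required)
  codes: paired with writer codes (map<string, string> -> map<string, string>; writer required)
  meta: paired with writer meta (Geo -> Geo; writer required)
  age: paired with writer age (int32 -> int32; writer required)
  payload: paired with writer payload (bytes -> bytes; writer optional)
  leftover writer field: latitude
  meta.primary: paired with writer meta.primary (bool -> float64; writer optional)
  meta.factor: paired with writer meta.factor (float32 -> int32; writer optional)
  R2 fires at latitude
  R1 fires at meta.factor
  R3 fires at meta.factor
  R1 fires at meta.primary
  R3 fires at meta.primary
  R1 fires at payload
  => backward verdict for Event: BREAKING, 6 violation(s)
forward analysis of Event with v1 as reader and v2 as writer:
  role: paired with writer role (State -> State; writer optional)
  codes: paired with writer codes (map<string, string> -> map<string, string>; writer required)
  meta: paired with writer meta (Geo -> Geo; writer required)
  age: paired with writer age (int32 -> int32; writer required)
  latitude: no writer-side match
  payload: paired with writer payload (bytes -> bytes; writer required)
  meta.primary: paired with writer meta.primary (float64 -> bool; writer optional)
  meta.factor: paired with writer meta.factor (int32 -> float32; writer optional)
  R1 fires at latitude
  R1 fires at meta.factor
  R3 fires at meta.factor
  R1 fires at meta.primary
  R3 fires at meta.primary
  R1 fires at role
  => forward verdict for Event: BREAKING, 6 violation(s)

backward: BREAKING [(latitude, R2), (meta.factor, R1), (meta.factor, R3), (meta.primary, R1), (meta.primary, R3), (payload, R1)]; forward: BREAKING [(latitude, R1), (meta.factor, R1), (meta.factor, R3), (meta.primary, R1), (meta.primary, R3), (role, R1)]


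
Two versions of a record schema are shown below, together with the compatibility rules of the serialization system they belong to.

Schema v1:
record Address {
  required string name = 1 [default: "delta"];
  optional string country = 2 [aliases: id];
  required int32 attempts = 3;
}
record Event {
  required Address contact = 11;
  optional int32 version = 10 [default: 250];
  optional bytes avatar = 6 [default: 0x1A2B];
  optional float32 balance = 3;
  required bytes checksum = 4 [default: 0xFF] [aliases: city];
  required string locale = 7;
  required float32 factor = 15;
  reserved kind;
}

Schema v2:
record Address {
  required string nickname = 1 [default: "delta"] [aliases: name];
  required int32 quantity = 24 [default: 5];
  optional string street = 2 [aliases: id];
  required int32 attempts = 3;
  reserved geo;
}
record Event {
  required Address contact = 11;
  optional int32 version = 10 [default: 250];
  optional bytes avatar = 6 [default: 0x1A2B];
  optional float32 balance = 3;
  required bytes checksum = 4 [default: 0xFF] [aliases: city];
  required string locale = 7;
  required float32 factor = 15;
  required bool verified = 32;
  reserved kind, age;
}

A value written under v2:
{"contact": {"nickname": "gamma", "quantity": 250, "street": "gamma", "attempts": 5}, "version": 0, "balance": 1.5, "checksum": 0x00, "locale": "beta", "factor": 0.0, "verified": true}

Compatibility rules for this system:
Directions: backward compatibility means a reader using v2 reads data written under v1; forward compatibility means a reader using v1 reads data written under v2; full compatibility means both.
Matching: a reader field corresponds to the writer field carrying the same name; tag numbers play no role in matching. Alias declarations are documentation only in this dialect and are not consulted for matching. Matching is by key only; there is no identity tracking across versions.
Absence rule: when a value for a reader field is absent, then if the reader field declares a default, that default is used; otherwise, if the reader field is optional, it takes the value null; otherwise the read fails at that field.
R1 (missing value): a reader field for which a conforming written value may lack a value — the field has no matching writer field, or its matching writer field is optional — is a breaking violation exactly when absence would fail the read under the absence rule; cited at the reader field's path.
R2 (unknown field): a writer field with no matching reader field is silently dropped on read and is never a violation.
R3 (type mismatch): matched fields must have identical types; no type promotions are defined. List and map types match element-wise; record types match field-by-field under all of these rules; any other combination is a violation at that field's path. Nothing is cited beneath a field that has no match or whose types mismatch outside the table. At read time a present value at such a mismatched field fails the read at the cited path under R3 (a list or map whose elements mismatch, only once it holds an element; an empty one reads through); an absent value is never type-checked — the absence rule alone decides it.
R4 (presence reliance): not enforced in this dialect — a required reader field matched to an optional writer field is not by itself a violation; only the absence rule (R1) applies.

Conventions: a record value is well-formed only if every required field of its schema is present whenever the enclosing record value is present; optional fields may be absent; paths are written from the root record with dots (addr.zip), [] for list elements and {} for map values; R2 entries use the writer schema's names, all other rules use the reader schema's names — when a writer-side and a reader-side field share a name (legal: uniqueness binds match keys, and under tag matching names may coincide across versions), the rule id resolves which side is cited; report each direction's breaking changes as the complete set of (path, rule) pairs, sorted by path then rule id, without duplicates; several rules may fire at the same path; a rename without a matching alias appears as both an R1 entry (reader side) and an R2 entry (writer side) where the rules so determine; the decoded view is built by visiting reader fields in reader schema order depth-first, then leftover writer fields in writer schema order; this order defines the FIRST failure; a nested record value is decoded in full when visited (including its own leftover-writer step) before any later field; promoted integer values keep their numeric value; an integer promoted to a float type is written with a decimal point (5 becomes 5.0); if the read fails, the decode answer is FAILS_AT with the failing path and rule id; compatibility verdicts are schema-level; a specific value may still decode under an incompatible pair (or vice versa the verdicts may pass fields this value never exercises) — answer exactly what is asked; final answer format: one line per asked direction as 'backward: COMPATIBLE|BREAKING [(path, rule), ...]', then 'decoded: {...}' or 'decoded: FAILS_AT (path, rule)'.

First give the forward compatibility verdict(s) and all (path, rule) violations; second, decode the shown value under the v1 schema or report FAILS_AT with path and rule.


in Event below, arrows point writer -> reader
forward for Event (reader v1, writer v2):
  contact <- contact (Address -> Address, writer required)
  version <- version (int32 -> int32, writer optional)
  avatar <- avatar (bytes -> bytes, writer optional)
  balance <- balance (float32 -> float32, writer optional)
  checksum <- checksum (bytes -> bytes, writer required)
  locale <- locale (string -> string, writer required)
  factor <- factor (float32 -> float32, writer required)
  writer verified: unknown to reader
  contact.name: no writer match
  contact.country: no writer match
  contact.attempts <- contact.attempts (int32 -> int32, writer required)
  writer contact.nickname: unknown to reader
  writer contact.quantity: unknown to reader
  writer contact.street: unknown to reader
  => forward: COMPATIBLE
decode walk for Event under reader schema v1:
  contact.name := "delta" (absent -> default)
  contact.country := null (absent, optional -> null)
  contact.attempts := 5
  writer contact.nickname: unknown -> dropped
  writer contact.quantity: unknown -> dropped
  writer contact.street: unknown -> dropped
  version := 0
  avatar := 0x1A2B (absent -> default)
  balance := 1.5
  checksum := 0x00
  locale := "beta"
  factor := 0.0
  writer verified: unknown -> dropped
  => decoded: {"contact": {"name": "delta", "country": null, "attempts": 5}, "version": 0, "avatar": 0x1A2B, "balance": 1.5, "checksum": 0x00, "locale": "beta", "factor": 0.0}
diffs on Event not affecting the asked answer:
  added field verified to record Event: required bool, tag 32 (in v2 it sits last) -> affects backward compatibility only, which is not asked
  added field quantity to record Address: required int32, tag 24, default 5 (in v2 it sits immediately before street) -> fires no rule on Event, leaving the asked answer as it is

forward: COMPATIBLE []; decoded: {"contact": {"name": "delta", "country": null, "attempts": 5}, "version": 0, "avatar": 0x1A2B, "balance": 1.5, "checksum": 0x00, "locale": "beta", "factor": 0.0}
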